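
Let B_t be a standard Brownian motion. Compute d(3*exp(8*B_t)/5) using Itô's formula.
d(3*exp(8*B_t)/5) = (96*exp(8*B_t)/5) dt + (24*exp(8*B_t)/5) dB_t

Itô's formula for f(B_t) gives d f(B_t) = f'(B_t) dB_t + (1/2) f''(B_t) dt. Compute derivatives of f(x) = 3*exp(8*x)/5:
  f'(x)  = 24*exp(8*x)/5
  f''(x) = 192*exp(8*x)/5
Substitute x = B_t and multiply the f'' term by 1/2:
  drift     = (1/2) * (192*exp(8*x)/5) evaluated at B_t = 96*exp(8*B_t)/5
  diffusion = (24*exp(8*x)/5) evaluated at B_t = 24*exp(8*B_t)/5
Therefore d(3*exp(8*B_t)/5) = (96*exp(8*B_t)/5) dt + (24*exp(8*B_t)/5) dB_t.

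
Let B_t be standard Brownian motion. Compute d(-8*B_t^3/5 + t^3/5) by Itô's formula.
d(-8*B_t^3/5 + t^3/5) = (-24*B_t/5 + 3*t^2/5) dt + (-24*B_t^2/5) dB_t

Itô's formula for f(t, x): d f(t, B_t) = (f_t + (1/2) f_xx) dt + f_x dB_t. Compute partials of f(t, x) = t^3/5 - 8*x^3/5:
  f_t(t,x)  = 3*t^2/5
  f_x(t,x)  = -24*x^2/5
  f_xx(t,x) = -48*x/5
Assemble drift = f_t + (1/2) f_xx = 3*t^2/5 - 24*x/5 and diffusion = f_x = -24*x^2/5. Substituting x = B_t:
  d(-8*B_t^3/5 + t^3/5) = (-24*B_t/5 + 3*t^2/5) dt + (-24*B_t^2/5) dB_t.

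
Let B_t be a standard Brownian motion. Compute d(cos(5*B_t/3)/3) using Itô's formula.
d(cos(5*B_t/3)/3) = (-25*cos(5*B_t/3)/54) dt + (-5*sin(5*B_t/3)/9) dB_t

Itô's formula for f(B_t) gives d f(B_t) = f'(B_t) dB_t + (1/2) f''(B_t) dt. Compute derivatives of f(x) = cos(5*x/3)/3:
  f'(x)  = -5*sin(5*x/3)/9
  f''(x) = -25*cos(5*x/3)/27
Substitute x = B_t and multiply the f'' term by 1/2:
  drift     = (1/2) * (-25*cos(5*x/3)/27) evaluated at B_t = -25*cos(5*B_t/3)/54
  diffusion = (-5*sin(5*x/3)/9) evaluated at B_t = -5*sin(5*B_t/3)/9
Therefore d(cos(5*B_t/3)/3) = (-25*cos(5*B_t/3)/54) dt + (-5*sin(5*B_t/3)/9) dB_t.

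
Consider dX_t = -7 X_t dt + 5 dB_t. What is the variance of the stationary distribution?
lim Var(X_t) = 25/14

The OU SDE dX = -theta X dt + sigma dB admits the integrating factor exp(theta t): d(exp(theta t) X_t) = sigma exp(theta t) dB_t. Integrating from 0 to t gives X_t = x_0 * exp(-theta t) + sigma * int_0^t exp(-theta (t-s)) dB_s for any initial x_0. The Itô integral has variance (by the Itô isometry) sigma^2 * int_0^t exp(-2 theta (t - s)) ds = sigma^2 * (1 - exp(-2 theta t)) / (2 theta), independent of x_0.
With theta = 7, sigma = 5:
  Var(X_t) = (5)^2 * (1 - exp(-2*7 t)) / (2 * 7) = 25/14 - 25*exp(-14*t)/14.
As t -> infinity, exp(-2*7 t) -> 0, so the stationary variance is sigma^2 / (2 theta) = 25/14.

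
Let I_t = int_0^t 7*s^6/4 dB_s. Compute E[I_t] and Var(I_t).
E[I_t] = 0; Var(I_t) = 49*t^13/208

The Itô integral of a deterministic integrand f(s) has mean 0 because each increment f(s) * (B_{s+ds} - B_s) has mean 0. By the Itô isometry:
  Var( int_0^t f(s) dB_s ) = E[ (int_0^t f(s) dB_s)^2 ] = int_0^t f(s)^2 ds.
Here f(s) = 7*s^6/4, so f(s)^2 = 49*s^12/16. Integrate:
  int_0^t (49*s^12/16) ds = 49*t^13/208.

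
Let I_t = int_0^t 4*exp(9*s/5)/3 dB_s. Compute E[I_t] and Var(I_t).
E[I_t] = 0; Var(I_t) = 40*exp(18*t/5)/81 - 40/81

The Itô integral of a deterministic integrand f(s) has mean 0 because each increment f(s) * (B_{s+ds} - B_s) has mean 0. By the Itô isometry:
  Var( int_0^t f(s) dB_s ) = E[ (int_0^t f(s) dB_s)^2 ] = int_0^t f(s)^2 ds.
Here f(s) = 4*exp(9*s/5)/3, so f(s)^2 = 16*exp(18*s/5)/9. Integrate:
  int_0^t (16*exp(18*s/5)/9) ds = 40*exp(18*t/5)/81 - 40/81.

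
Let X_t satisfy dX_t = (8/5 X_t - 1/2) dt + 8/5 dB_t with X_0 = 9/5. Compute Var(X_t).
Var(X_t) = 4*exp(16*t/5)/5 - 4/5

The variance V(t) = Var(X_t) satisfies V'(t) = 2 a V(t) + c^2 with V(0) = 0 (drift coefficient is linear in X, diffusion is constant). With a = 8/5, c = 8/5, the solution is
  V(t) = (c^2 / (2 a)) * (exp(2 a t) - 1)
       = ((8/5)^2 / (2*(8/5))) * (exp((16/5) t) - 1)
       = 4*exp(16*t/5)/5 - 4/5.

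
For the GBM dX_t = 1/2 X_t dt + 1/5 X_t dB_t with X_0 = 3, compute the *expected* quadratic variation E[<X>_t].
E[<X>_t] = 9*exp(26*t/25)/26 - 9/26

<X>_t = int_0^t ((1/5) * X_s)^2 ds. Taking expectation inside the integral: E[<X>_t] = (1/5)^2 * int_0^t E[X_s^2] ds. For GBM, E[X_s^2] = x_0^2 * exp((2 mu + sigma^2) s). Integrating:
  E[<X>_t] = (1/5)^2 * 3^2 * (exp((2*(1/2) + (1/5)^2) t) - 1) / (2*(1/2) + (1/5)^2)
           = (1/5)^2 * 3^2 * (exp((26/25) t) - 1) / (26/25) = 9*exp(26*t/25)/26 - 9/26.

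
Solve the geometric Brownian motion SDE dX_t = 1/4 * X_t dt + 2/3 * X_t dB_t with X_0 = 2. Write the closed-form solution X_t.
X_t = 2 * exp((1/36) * t + (2/3) * B_t)

For GBM dX = mu X dt + sigma X dB with X_0 = x_0, apply Itô to Y = log X: dY = (mu - sigma^2/2) dt + sigma dB, so Y_t = log(x_0) + (mu - sigma^2/2) t + sigma B_t and hence X_t = x_0 * exp((mu - sigma^2/2) t + sigma B_t).
With mu = 1/4, sigma = 2/3, x_0 = 2, this gives:
  X_t = 2 * exp((1/36) * t + (2/3) * B_t).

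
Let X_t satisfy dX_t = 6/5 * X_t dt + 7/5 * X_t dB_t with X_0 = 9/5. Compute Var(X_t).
Var(X_t) = 81*(exp(49*t/25) - 1)*exp(12*t/5)/25

For GBM dX = mu X dt + sigma X dB with X_0 = x_0, apply Itô to Y = log X: dY = (mu - sigma^2/2) dt + sigma dB, so Y_t = log(x_0) + (mu - sigma^2/2) t + sigma B_t and hence X_t = x_0 * exp((mu - sigma^2/2) t + sigma B_t).
With mu = 6/5, sigma = 7/5, x_0 = 9/5, this gives:
  X_t = 9/5 * exp((11/50) * t + (7/5) * B_t).
Since sigma*B_t ~ Normal(0, sigma^2 t), E[exp(sigma*B_t)] = exp(sigma^2 t / 2); so E[X_t] = x_0 * exp((mu - sigma^2/2) t) * exp(sigma^2 t / 2) = x_0 * exp(mu t) = 9*exp(6*t/5)/5.
Var(X_t) = E[X_t^2] - (E[X_t])^2 = x_0^2 * exp(2 mu t) * (exp(sigma^2 t) - 1) = 81*(exp(49*t/25) - 1)*exp(12*t/5)/25.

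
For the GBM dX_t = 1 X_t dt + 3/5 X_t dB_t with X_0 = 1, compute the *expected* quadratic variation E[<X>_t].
E[<X>_t] = 9*exp(59*t/25)/59 - 9/59

<X>_t = int_0^t ((3/5) * X_s)^2 ds. Taking expectation inside the integral: E[<X>_t] = (3/5)^2 * int_0^t E[X_s^2] ds. For GBM, E[X_s^2] = x_0^2 * exp((2 mu + sigma^2) s). Integrating:
  E[<X>_t] = (3/5)^2 * 1^2 * (exp((2*1 + (3/5)^2) t) - 1) / (2*1 + (3/5)^2)
           = (3/5)^2 * 1^2 * (exp((59/25) t) - 1) / (59/25) = 9*exp(59*t/25)/59 - 9/59.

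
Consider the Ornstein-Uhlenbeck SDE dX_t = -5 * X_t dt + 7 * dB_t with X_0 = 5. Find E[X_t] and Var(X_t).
E[X_t] = 5*exp(-5*t); Var(X_t) = 49/10 - 49*exp(-10*t)/10

The OU SDE dX = -theta X dt + sigma dB admits the integrating factor exp(theta t): d(exp(theta t) X_t) = sigma exp(theta t) dB_t. Integrating from 0 to t:
  X_t = x_0 * exp(-theta t) + sigma * int_0^t exp(-theta (t-s)) dB_s.
The Itô integral has mean 0 and (by the Itô isometry) variance sigma^2 * int_0^t exp(-2 theta (t - s)) ds = sigma^2 * (1 - exp(-2 theta t)) / (2 theta).
With theta = 5, sigma = 7, x_0 = 5:
  E[X_t] = 5 * exp(-5 t) = 5*exp(-5*t)
  Var(X_t) = (7)^2 * (1 - exp(-2*5 t)) / (2 * 5) = 49/10 - 49*exp(-10*t)/10.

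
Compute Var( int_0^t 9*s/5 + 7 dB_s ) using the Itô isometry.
Var = t*(27*t^2 + 315*t + 1225)/25

The Itô integral of a deterministic integrand f(s) has mean 0 because each increment f(s) * (B_{s+ds} - B_s) has mean 0. By the Itô isometry:
  Var( int_0^t f(s) dB_s ) = E[ (int_0^t f(s) dB_s)^2 ] = int_0^t f(s)^2 ds.
Here f(s) = 9*s/5 + 7, so f(s)^2 = (9*s + 35)^2/25. Integrate:
  int_0^t ((9*s + 35)^2/25) ds = t*(27*t^2 + 315*t + 1225)/25.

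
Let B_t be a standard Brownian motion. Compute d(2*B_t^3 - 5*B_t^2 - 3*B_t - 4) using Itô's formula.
d(2*B_t^3 - 5*B_t^2 - 3*B_t - 4) = (6*B_t - 5) dt + (6*B_t^2 - 10*B_t - 3) dB_t

Itô's formula for f(B_t) gives d f(B_t) = f'(B_t) dB_t + (1/2) f''(B_t) dt. Compute derivatives of f(x) = 2*x^3 - 5*x^2 - 3*x - 4:
  f'(x)  = 6*x^2 - 10*x - 3
  f''(x) = 12*x - 10
Substitute x = B_t and multiply the f'' term by 1/2:
  drift     = (1/2) * (12*x - 10) evaluated at B_t = 6*B_t - 5
  diffusion = (6*x^2 - 10*x - 3) evaluated at B_t = 6*B_t^2 - 10*B_t - 3
Therefore d(2*B_t^3 - 5*B_t^2 - 3*B_t - 4) = (6*B_t - 5) dt + (6*B_t^2 - 10*B_t - 3) dB_t.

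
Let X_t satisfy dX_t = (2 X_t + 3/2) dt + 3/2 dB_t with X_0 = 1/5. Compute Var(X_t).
Var(X_t) = 9*exp(4*t)/16 - 9/16

The variance V(t) = Var(X_t) satisfies V'(t) = 2 a V(t) + c^2 with V(0) = 0 (drift coefficient is linear in X, diffusion is constant). With a = 2, c = 3/2, the solution is
  V(t) = (c^2 / (2 a)) * (exp(2 a t) - 1)
       = ((3/2)^2 / (2*2)) * (exp(4 t) - 1)
       = 9*exp(4*t)/16 - 9/16.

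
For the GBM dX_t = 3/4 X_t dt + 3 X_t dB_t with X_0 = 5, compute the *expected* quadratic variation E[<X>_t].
E[<X>_t] = 150*exp(21*t/2)/7 - 150/7

<X>_t = int_0^t (3 * X_s)^2 ds. Taking expectation inside the integral: E[<X>_t] = 3^2 * int_0^t E[X_s^2] ds. For GBM, E[X_s^2] = x_0^2 * exp((2 mu + sigma^2) s). Integrating:
  E[<X>_t] = 3^2 * 5^2 * (exp((2*(3/4) + 3^2) t) - 1) / (2*(3/4) + 3^2)
           = 3^2 * 5^2 * (exp((21/2) t) - 1) / (21/2) = 150*exp(21*t/2)/7 - 150/7.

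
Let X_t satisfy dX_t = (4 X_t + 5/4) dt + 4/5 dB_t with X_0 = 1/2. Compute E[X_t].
E[X_t] = 13*exp(4*t)/16 - 5/16

Taking expectations and using E[dB_t] = 0, the mean m(t) = E[X_t] satisfies the ODE m'(t) = a m(t) + b with m(0) = x_0. With a = 4, b = 5/4, x_0 = 1/2, the solution is
  m(t) = x_0 * exp(a t) + (b/a) * (exp(a t) - 1)
       = (1/2) * exp(4 t) + ((5/4)/4) * (exp(4 t) - 1)
       = 13*exp(4*t)/16 - 5/16.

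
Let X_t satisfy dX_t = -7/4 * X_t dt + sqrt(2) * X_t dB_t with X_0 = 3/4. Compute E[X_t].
E[X_t] = 3*exp(-7*t/4)/4

For GBM dX = mu X dt + sigma X dB with X_0 = x_0, apply Itô to Y = log X: dY = (mu - sigma^2/2) dt + sigma dB, so Y_t = log(x_0) + (mu - sigma^2/2) t + sigma B_t and hence X_t = x_0 * exp((mu - sigma^2/2) t + sigma B_t).
With mu = -7/4, sigma = sqrt(2), x_0 = 3/4, this gives:
  X_t = 3/4 * exp((-11/4) * t + (sqrt(2)) * B_t).
Since sigma*B_t ~ Normal(0, sigma^2 t), E[exp(sigma*B_t)] = exp(sigma^2 t / 2); so E[X_t] = x_0 * exp((mu - sigma^2/2) t) * exp(sigma^2 t / 2) = x_0 * exp(mu t) = 3*exp(-7*t/4)/4.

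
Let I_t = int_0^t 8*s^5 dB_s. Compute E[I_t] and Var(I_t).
E[I_t] = 0; Var(I_t) = 64*t^11/11

The Itô integral of a deterministic integrand f(s) has mean 0 because each increment f(s) * (B_{s+ds} - B_s) has mean 0. By the Itô isometry:
  Var( int_0^t f(s) dB_s ) = E[ (int_0^t f(s) dB_s)^2 ] = int_0^t f(s)^2 ds.
Here f(s) = 8*s^5, so f(s)^2 = 64*s^10. Integrate:
  int_0^t (64*s^10) ds = 64*t^11/11.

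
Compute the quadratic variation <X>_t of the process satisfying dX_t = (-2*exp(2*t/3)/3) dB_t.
<X>_t = exp(4*t/3)/3 - 1/3

For an Itô process dX_t = a(t) dt + b(t) dB_t, the quadratic variation is <X>_t = int_0^t b(s)^2 ds (the drift term does not contribute). Here b(s) = -2*exp(2*s/3)/3, so
  b(s)^2 = 4*exp(4*s/3)/9.
Integrating from 0 to t:
  <X>_t = int_0^t (4*exp(4*s/3)/9) ds = exp(4*t/3)/3 - 1/3.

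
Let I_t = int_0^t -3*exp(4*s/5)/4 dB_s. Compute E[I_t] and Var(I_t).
E[I_t] = 0; Var(I_t) = 45*exp(8*t/5)/128 - 45/128

The Itô integral of a deterministic integrand f(s) has mean 0 because each increment f(s) * (B_{s+ds} - B_s) has mean 0. By the Itô isometry:
  Var( int_0^t f(s) dB_s ) = E[ (int_0^t f(s) dB_s)^2 ] = int_0^t f(s)^2 ds.
Here f(s) = -3*exp(4*s/5)/4, so f(s)^2 = 9*exp(8*s/5)/16. Integrate:
  int_0^t (9*exp(8*s/5)/16) ds = 45*exp(8*t/5)/128 - 45/128.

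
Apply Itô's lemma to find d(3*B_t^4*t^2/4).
d(3*B_t^4*t^2/4) = (3*B_t^2*t*(B_t^2 + 3*t)/2) dt + (3*B_t^3*t^2) dB_t

Itô's formula for f(t, x): d f(t, B_t) = (f_t + (1/2) f_xx) dt + f_x dB_t. Compute partials of f(t, x) = 3*t^2*x^4/4:
  f_t(t,x)  = 3*t*x^4/2
  f_x(t,x)  = 3*t^2*x^3
  f_xx(t,x) = 9*t^2*x^2
Assemble drift = f_t + (1/2) f_xx = 3*t*x^2*(3*t + x^2)/2 and diffusion = f_x = 3*t^2*x^3. Substituting x = B_t:
  d(3*B_t^4*t^2/4) = (3*B_t^2*t*(B_t^2 + 3*t)/2) dt + (3*B_t^3*t^2) dB_t.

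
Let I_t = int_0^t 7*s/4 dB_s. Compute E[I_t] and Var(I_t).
E[I_t] = 0; Var(I_t) = 49*t^3/48

The Itô integral of a deterministic integrand f(s) has mean 0 because each increment f(s) * (B_{s+ds} - B_s) has mean 0. By the Itô isometry:
  Var( int_0^t f(s) dB_s ) = E[ (int_0^t f(s) dB_s)^2 ] = int_0^t f(s)^2 ds.
Here f(s) = 7*s/4, so f(s)^2 = 49*s^2/16. Integrate:
  int_0^t (49*s^2/16) ds = 49*t^3/48.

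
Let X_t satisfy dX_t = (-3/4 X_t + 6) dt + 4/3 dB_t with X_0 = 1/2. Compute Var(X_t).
Var(X_t) = 32/27 - 32*exp(-3*t/2)/27

The variance V(t) = Var(X_t) satisfies V'(t) = 2 a V(t) + c^2 with V(0) = 0 (drift coefficient is linear in X, diffusion is constant). With a = -3/4, c = 4/3, the solution is
  V(t) = (c^2 / (2 a)) * (exp(2 a t) - 1)
       = ((4/3)^2 / (2*(-3/4))) * (exp((-3/2) t) - 1)
       = 32/27 - 32*exp(-3*t/2)/27.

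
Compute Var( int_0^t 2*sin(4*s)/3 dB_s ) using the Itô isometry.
Var = 2*t/9 - sin(4*t)*cos(4*t)/18

The Itô integral of a deterministic integrand f(s) has mean 0 because each increment f(s) * (B_{s+ds} - B_s) has mean 0. By the Itô isometry:
  Var( int_0^t f(s) dB_s ) = E[ (int_0^t f(s) dB_s)^2 ] = int_0^t f(s)^2 ds.
Here f(s) = 2*sin(4*s)/3, so f(s)^2 = 4*sin(4*s)^2/9. Integrate:
  int_0^t (4*sin(4*s)^2/9) ds = 2*t/9 - sin(4*t)*cos(4*t)/18.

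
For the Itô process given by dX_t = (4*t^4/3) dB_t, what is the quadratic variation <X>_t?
<X>_t = 16*t^9/81

For an Itô process dX_t = a(t) dt + b(t) dB_t, the quadratic variation is <X>_t = int_0^t b(s)^2 ds (the drift term does not contribute). Here b(s) = 4*s^4/3, so
  b(s)^2 = 16*s^8/9.
Integrating from 0 to t:
  <X>_t = int_0^t (16*s^8/9) ds = 16*t^9/81.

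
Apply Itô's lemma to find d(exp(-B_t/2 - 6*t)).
d(exp(-B_t/2 - 6*t)) = (-47*exp(-B_t/2 - 6*t)/8) dt + (-exp(-B_t/2 - 6*t)/2) dB_t

Itô's formula for f(t, x): d f(t, B_t) = (f_t + (1/2) f_xx) dt + f_x dB_t. Compute partials of f(t, x) = exp(-6*t - x/2):
  f_t(t,x)  = -6*exp(-6*t - x/2)
  f_x(t,x)  = -exp(-6*t - x/2)/2
  f_xx(t,x) = exp(-6*t - x/2)/4
Assemble drift = f_t + (1/2) f_xx = -47*exp(-6*t - x/2)/8 and diffusion = f_x = -exp(-6*t - x/2)/2. Substituting x = B_t:
  d(exp(-B_t/2 - 6*t)) = (-47*exp(-B_t/2 - 6*t)/8) dt + (-exp(-B_t/2 - 6*t)/2) dB_t.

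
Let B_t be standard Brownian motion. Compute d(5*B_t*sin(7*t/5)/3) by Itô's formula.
d(5*B_t*sin(7*t/5)/3) = (7*B_t*cos(7*t/5)/3) dt + (5*sin(7*t/5)/3) dB_t

Itô's formula for f(t, x): d f(t, B_t) = (f_t + (1/2) f_xx) dt + f_x dB_t. Compute partials of f(t, x) = 5*x*sin(7*t/5)/3:
  f_t(t,x)  = 7*x*cos(7*t/5)/3
  f_x(t,x)  = 5*sin(7*t/5)/3
  f_xx(t,x) = 0
Assemble drift = f_t + (1/2) f_xx = 7*x*cos(7*t/5)/3 and diffusion = f_x = 5*sin(7*t/5)/3. Substituting x = B_t:
  d(5*B_t*sin(7*t/5)/3) = (7*B_t*cos(7*t/5)/3) dt + (5*sin(7*t/5)/3) dB_t.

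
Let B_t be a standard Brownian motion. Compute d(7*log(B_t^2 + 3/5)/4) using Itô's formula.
d(7*log(B_t^2 + 3/5)/4) = (35*(3 - 5*B_t^2)/(4*(5*B_t^2 + 3)^2)) dt + (35*B_t/(2*(5*B_t^2 + 3))) dB_t

Itô's formula for f(B_t) gives d f(B_t) = f'(B_t) dB_t + (1/2) f''(B_t) dt. Compute derivatives of f(x) = 7*log(x^2 + 3/5)/4:
  f'(x)  = 35*x/(2*(5*x^2 + 3))
  f''(x) = 35*(3 - 5*x^2)/(2*(5*x^2 + 3)^2)
Substitute x = B_t and multiply the f'' term by 1/2:
  drift     = (1/2) * (35*(3 - 5*x^2)/(2*(5*x^2 + 3)^2)) evaluated at B_t = 35*(3 - 5*B_t^2)/(4*(5*B_t^2 + 3)^2)
  diffusion = (35*x/(2*(5*x^2 + 3))) evaluated at B_t = 35*B_t/(2*(5*B_t^2 + 3))
Therefore d(7*log(B_t^2 + 3/5)/4) = (35*(3 - 5*B_t^2)/(4*(5*B_t^2 + 3)^2)) dt + (35*B_t/(2*(5*B_t^2 + 3))) dB_t.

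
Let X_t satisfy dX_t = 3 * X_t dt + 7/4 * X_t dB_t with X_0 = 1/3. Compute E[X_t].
E[X_t] = exp(3*t)/3

For GBM dX = mu X dt + sigma X dB with X_0 = x_0, apply Itô to Y = log X: dY = (mu - sigma^2/2) dt + sigma dB, so Y_t = log(x_0) + (mu - sigma^2/2) t + sigma B_t and hence X_t = x_0 * exp((mu - sigma^2/2) t + sigma B_t).
With mu = 3, sigma = 7/4, x_0 = 1/3, this gives:
  X_t = 1/3 * exp((47/32) * t + (7/4) * B_t).
Since sigma*B_t ~ Normal(0, sigma^2 t), E[exp(sigma*B_t)] = exp(sigma^2 t / 2); so E[X_t] = x_0 * exp((mu - sigma^2/2) t) * exp(sigma^2 t / 2) = x_0 * exp(mu t) = exp(3*t)/3.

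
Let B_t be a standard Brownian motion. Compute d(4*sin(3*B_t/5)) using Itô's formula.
d(4*sin(3*B_t/5)) = (-18*sin(3*B_t/5)/25) dt + (12*cos(3*B_t/5)/5) dB_t

Itô's formula for f(B_t) gives d f(B_t) = f'(B_t) dB_t + (1/2) f''(B_t) dt. Compute derivatives of f(x) = 4*sin(3*x/5):
  f'(x)  = 12*cos(3*x/5)/5
  f''(x) = -36*sin(3*x/5)/25
Substitute x = B_t and multiply the f'' term by 1/2:
  drift     = (1/2) * (-36*sin(3*x/5)/25) evaluated at B_t = -18*sin(3*B_t/5)/25
  diffusion = (12*cos(3*x/5)/5) evaluated at B_t = 12*cos(3*B_t/5)/5
Therefore d(4*sin(3*B_t/5)) = (-18*sin(3*B_t/5)/25) dt + (12*cos(3*B_t/5)/5) dB_t.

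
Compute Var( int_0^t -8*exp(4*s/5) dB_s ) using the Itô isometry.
Var = 40*exp(8*t/5) - 40

The Itô integral of a deterministic integrand f(s) has mean 0 because each increment f(s) * (B_{s+ds} - B_s) has mean 0. By the Itô isometry:
  Var( int_0^t f(s) dB_s ) = E[ (int_0^t f(s) dB_s)^2 ] = int_0^t f(s)^2 ds.
Here f(s) = -8*exp(4*s/5), so f(s)^2 = 64*exp(8*s/5). Integrate:
  int_0^t (64*exp(8*s/5)) ds = 40*exp(8*t/5) - 40.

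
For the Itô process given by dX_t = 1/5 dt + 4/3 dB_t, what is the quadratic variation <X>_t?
<X>_t = 16*t/9

For an Itô process dX_t = a(t) dt + b(t) dB_t, the quadratic variation is <X>_t = int_0^t b(s)^2 ds (the drift term does not contribute). Here b(s) = 4/3, so
  b(s)^2 = 16/9.
Integrating from 0 to t:
  <X>_t = int_0^t (16/9) ds = 16*t/9.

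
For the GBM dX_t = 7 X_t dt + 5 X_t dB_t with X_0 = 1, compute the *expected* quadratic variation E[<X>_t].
E[<X>_t] = 25*exp(39*t)/39 - 25/39

<X>_t = int_0^t (5 * X_s)^2 ds. Taking expectation inside the integral: E[<X>_t] = 5^2 * int_0^t E[X_s^2] ds. For GBM, E[X_s^2] = x_0^2 * exp((2 mu + sigma^2) s). Integrating:
  E[<X>_t] = 5^2 * 1^2 * (exp((2*7 + 5^2) t) - 1) / (2*7 + 5^2)
           = 5^2 * 1^2 * (exp(39 t) - 1) / 39 = 25*exp(39*t)/39 - 25/39.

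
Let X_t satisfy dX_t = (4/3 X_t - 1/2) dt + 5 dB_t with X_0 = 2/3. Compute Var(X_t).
Var(X_t) = 75*exp(8*t/3)/8 - 75/8

The variance V(t) = Var(X_t) satisfies V'(t) = 2 a V(t) + c^2 with V(0) = 0 (drift coefficient is linear in X, diffusion is constant). With a = 4/3, c = 5, the solution is
  V(t) = (c^2 / (2 a)) * (exp(2 a t) - 1)
       = (5^2 / (2*(4/3))) * (exp((8/3) t) - 1)
       = 75*exp(8*t/3)/8 - 75/8.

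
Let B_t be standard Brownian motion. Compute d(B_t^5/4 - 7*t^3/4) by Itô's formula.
d(B_t^5/4 - 7*t^3/4) = (5*B_t^3/2 - 21*t^2/4) dt + (5*B_t^4/4) dB_t

Itô's formula for f(t, x): d f(t, B_t) = (f_t + (1/2) f_xx) dt + f_x dB_t. Compute partials of f(t, x) = -7*t^3/4 + x^5/4:
  f_t(t,x)  = -21*t^2/4
  f_x(t,x)  = 5*x^4/4
  f_xx(t,x) = 5*x^3
Assemble drift = f_t + (1/2) f_xx = -21*t^2/4 + 5*x^3/2 and diffusion = f_x = 5*x^4/4. Substituting x = B_t:
  d(B_t^5/4 - 7*t^3/4) = (5*B_t^3/2 - 21*t^2/4) dt + (5*B_t^4/4) dB_t.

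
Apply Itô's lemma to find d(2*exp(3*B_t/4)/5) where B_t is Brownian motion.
d(2*exp(3*B_t/4)/5) = (9*exp(3*B_t/4)/80) dt + (3*exp(3*B_t/4)/10) dB_t

Itô's formula for f(B_t) gives d f(B_t) = f'(B_t) dB_t + (1/2) f''(B_t) dt. Compute derivatives of f(x) = 2*exp(3*x/4)/5:
  f'(x)  = 3*exp(3*x/4)/10
  f''(x) = 9*exp(3*x/4)/40
Substitute x = B_t and multiply the f'' term by 1/2:
  drift     = (1/2) * (9*exp(3*x/4)/40) evaluated at B_t = 9*exp(3*B_t/4)/80
  diffusion = (3*exp(3*x/4)/10) evaluated at B_t = 3*exp(3*B_t/4)/10
Therefore d(2*exp(3*B_t/4)/5) = (9*exp(3*B_t/4)/80) dt + (3*exp(3*B_t/4)/10) dB_t.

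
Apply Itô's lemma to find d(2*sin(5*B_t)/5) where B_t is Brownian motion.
d(2*sin(5*B_t)/5) = (-5*sin(5*B_t)) dt + (2*cos(5*B_t)) dB_t

Itô's formula for f(B_t) gives d f(B_t) = f'(B_t) dB_t + (1/2) f''(B_t) dt. Compute derivatives of f(x) = 2*sin(5*x)/5:
  f'(x)  = 2*cos(5*x)
  f''(x) = -10*sin(5*x)
Substitute x = B_t and multiply the f'' term by 1/2:
  drift     = (1/2) * (-10*sin(5*x)) evaluated at B_t = -5*sin(5*B_t)
  diffusion = (2*cos(5*x)) evaluated at B_t = 2*cos(5*B_t)
Therefore d(2*sin(5*B_t)/5) = (-5*sin(5*B_t)) dt + (2*cos(5*B_t)) dB_t.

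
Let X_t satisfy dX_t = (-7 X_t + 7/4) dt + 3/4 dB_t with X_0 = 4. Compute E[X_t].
E[X_t] = 1/4 + 15*exp(-7*t)/4

Taking expectations and using E[dB_t] = 0, the mean m(t) = E[X_t] satisfies the ODE m'(t) = a m(t) + b with m(0) = x_0. With a = -7, b = 7/4, x_0 = 4, the solution is
  m(t) = x_0 * exp(a t) + (b/a) * (exp(a t) - 1)
       = 4 * exp((-7) t) + ((7/4)/(-7)) * (exp((-7) t) - 1)
       = 1/4 + 15*exp(-7*t)/4.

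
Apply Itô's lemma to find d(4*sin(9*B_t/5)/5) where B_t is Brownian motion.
d(4*sin(9*B_t/5)/5) = (-162*sin(9*B_t/5)/125) dt + (36*cos(9*B_t/5)/25) dB_t

Itô's formula for f(B_t) gives d f(B_t) = f'(B_t) dB_t + (1/2) f''(B_t) dt. Compute derivatives of f(x) = 4*sin(9*x/5)/5:
  f'(x)  = 36*cos(9*x/5)/25
  f''(x) = -324*sin(9*x/5)/125
Substitute x = B_t and multiply the f'' term by 1/2:
  drift     = (1/2) * (-324*sin(9*x/5)/125) evaluated at B_t = -162*sin(9*B_t/5)/125
  diffusion = (36*cos(9*x/5)/25) evaluated at B_t = 36*cos(9*B_t/5)/25
Therefore d(4*sin(9*B_t/5)/5) = (-162*sin(9*B_t/5)/125) dt + (36*cos(9*B_t/5)/25) dB_t.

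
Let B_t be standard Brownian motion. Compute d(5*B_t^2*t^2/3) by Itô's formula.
d(5*B_t^2*t^2/3) = (5*t*(2*B_t^2 + t)/3) dt + (10*B_t*t^2/3) dB_t

Itô's formula for f(t, x): d f(t, B_t) = (f_t + (1/2) f_xx) dt + f_x dB_t. Compute partials of f(t, x) = 5*t^2*x^2/3:
  f_t(t,x)  = 10*t*x^2/3
  f_x(t,x)  = 10*t^2*x/3
  f_xx(t,x) = 10*t^2/3
Assemble drift = f_t + (1/2) f_xx = 5*t*(t + 2*x^2)/3 and diffusion = f_x = 10*t^2*x/3. Substituting x = B_t:
  d(5*B_t^2*t^2/3) = (5*t*(2*B_t^2 + t)/3) dt + (10*B_t*t^2/3) dB_t.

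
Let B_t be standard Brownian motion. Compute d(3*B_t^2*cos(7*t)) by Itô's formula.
d(3*B_t^2*cos(7*t)) = (-21*B_t^2*sin(7*t) + 3*cos(7*t)) dt + (6*B_t*cos(7*t)) dB_t

Itô's formula for f(t, x): d f(t, B_t) = (f_t + (1/2) f_xx) dt + f_x dB_t. Compute partials of f(t, x) = 3*x^2*cos(7*t):
  f_t(t,x)  = -21*x^2*sin(7*t)
  f_x(t,x)  = 6*x*cos(7*t)
  f_xx(t,x) = 6*cos(7*t)
Assemble drift = f_t + (1/2) f_xx = -21*x^2*sin(7*t) + 3*cos(7*t) and diffusion = f_x = 6*x*cos(7*t). Substituting x = B_t:
  d(3*B_t^2*cos(7*t)) = (-21*B_t^2*sin(7*t) + 3*cos(7*t)) dt + (6*B_t*cos(7*t)) dB_t.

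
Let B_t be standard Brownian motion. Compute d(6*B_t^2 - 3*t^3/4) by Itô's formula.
d(6*B_t^2 - 3*t^3/4) = (6 - 9*t^2/4) dt + (12*B_t) dB_t

Itô's formula for f(t, x): d f(t, B_t) = (f_t + (1/2) f_xx) dt + f_x dB_t. Compute partials of f(t, x) = -3*t^3/4 + 6*x^2:
  f_t(t,x)  = -9*t^2/4
  f_x(t,x)  = 12*x
  f_xx(t,x) = 12
Assemble drift = f_t + (1/2) f_xx = 6 - 9*t^2/4 and diffusion = f_x = 12*x. Substituting x = B_t:
  d(6*B_t^2 - 3*t^3/4) = (6 - 9*t^2/4) dt + (12*B_t) dB_t.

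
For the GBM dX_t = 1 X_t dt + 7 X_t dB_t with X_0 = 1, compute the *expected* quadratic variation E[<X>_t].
E[<X>_t] = 49*exp(51*t)/51 - 49/51

<X>_t = int_0^t (7 * X_s)^2 ds. Taking expectation inside the integral: E[<X>_t] = 7^2 * int_0^t E[X_s^2] ds. For GBM, E[X_s^2] = x_0^2 * exp((2 mu + sigma^2) s). Integrating:
  E[<X>_t] = 7^2 * 1^2 * (exp((2*1 + 7^2) t) - 1) / (2*1 + 7^2)
           = 7^2 * 1^2 * (exp(51 t) - 1) / 51 = 49*exp(51*t)/51 - 49/51.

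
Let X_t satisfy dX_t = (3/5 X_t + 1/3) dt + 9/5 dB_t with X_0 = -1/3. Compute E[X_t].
E[X_t] = 2*exp(3*t/5)/9 - 5/9

Taking expectations and using E[dB_t] = 0, the mean m(t) = E[X_t] satisfies the ODE m'(t) = a m(t) + b with m(0) = x_0. With a = 3/5, b = 1/3, x_0 = -1/3, the solution is
  m(t) = x_0 * exp(a t) + (b/a) * (exp(a t) - 1)
       = (-1/3) * exp((3/5) t) + ((1/3)/(3/5)) * (exp((3/5) t) - 1)
       = 2*exp(3*t/5)/9 - 5/9.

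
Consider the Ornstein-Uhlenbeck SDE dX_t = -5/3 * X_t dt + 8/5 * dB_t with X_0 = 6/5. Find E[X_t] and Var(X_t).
E[X_t] = 6*exp(-5*t/3)/5; Var(X_t) = 96/125 - 96*exp(-10*t/3)/125

The OU SDE dX = -theta X dt + sigma dB admits the integrating factor exp(theta t): d(exp(theta t) X_t) = sigma exp(theta t) dB_t. Integrating from 0 to t:
  X_t = x_0 * exp(-theta t) + sigma * int_0^t exp(-theta (t-s)) dB_s.
The Itô integral has mean 0 and (by the Itô isometry) variance sigma^2 * int_0^t exp(-2 theta (t - s)) ds = sigma^2 * (1 - exp(-2 theta t)) / (2 theta).
With theta = 5/3, sigma = 8/5, x_0 = 6/5:
  E[X_t] = 6/5 * exp(-5/3 t) = 6*exp(-5*t/3)/5
  Var(X_t) = (8/5)^2 * (1 - exp(-2*5/3 t)) / (2 * 5/3) = 96/125 - 96*exp(-10*t/3)/125.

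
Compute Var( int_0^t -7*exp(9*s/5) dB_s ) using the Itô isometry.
Var = 245*exp(18*t/5)/18 - 245/18

The Itô integral of a deterministic integrand f(s) has mean 0 because each increment f(s) * (B_{s+ds} - B_s) has mean 0. By the Itô isometry:
  Var( int_0^t f(s) dB_s ) = E[ (int_0^t f(s) dB_s)^2 ] = int_0^t f(s)^2 ds.
Here f(s) = -7*exp(9*s/5), so f(s)^2 = 49*exp(18*s/5). Integrate:
  int_0^t (49*exp(18*s/5)) ds = 245*exp(18*t/5)/18 - 245/18.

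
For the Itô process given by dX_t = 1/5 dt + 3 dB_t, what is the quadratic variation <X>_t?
<X>_t = 9*t

For an Itô process dX_t = a(t) dt + b(t) dB_t, the quadratic variation is <X>_t = int_0^t b(s)^2 ds (the drift term does not contribute). Here b(s) = 3, so
  b(s)^2 = 9.
Integrating from 0 to t:
  <X>_t = int_0^t (9) ds = 9*t.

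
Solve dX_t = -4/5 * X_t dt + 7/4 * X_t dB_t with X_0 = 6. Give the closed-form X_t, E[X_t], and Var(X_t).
X_t = 6 * exp((-373/160) t + (7/4) B_t); E[X_t] = 6*exp(-4*t/5); Var(X_t) = (36*exp(49*t/16) - 36)*exp(-8*t/5)

For GBM dX = mu X dt + sigma X dB with X_0 = x_0, apply Itô to Y = log X: dY = (mu - sigma^2/2) dt + sigma dB, so Y_t = log(x_0) + (mu - sigma^2/2) t + sigma B_t and hence X_t = x_0 * exp((mu - sigma^2/2) t + sigma B_t).
With mu = -4/5, sigma = 7/4, x_0 = 6, this gives:
  X_t = 6 * exp((-373/160) * t + (7/4) * B_t).
Since sigma*B_t ~ Normal(0, sigma^2 t), E[exp(sigma*B_t)] = exp(sigma^2 t / 2); so E[X_t] = x_0 * exp((mu - sigma^2/2) t) * exp(sigma^2 t / 2) = x_0 * exp(mu t) = 6*exp(-4*t/5).
Var(X_t) = E[X_t^2] - (E[X_t])^2 = x_0^2 * exp(2 mu t) * (exp(sigma^2 t) - 1) = (36*exp(49*t/16) - 36)*exp(-8*t/5).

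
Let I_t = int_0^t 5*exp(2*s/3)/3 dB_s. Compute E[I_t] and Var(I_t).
E[I_t] = 0; Var(I_t) = 25*exp(4*t/3)/12 - 25/12

The Itô integral of a deterministic integrand f(s) has mean 0 because each increment f(s) * (B_{s+ds} - B_s) has mean 0. By the Itô isometry:
  Var( int_0^t f(s) dB_s ) = E[ (int_0^t f(s) dB_s)^2 ] = int_0^t f(s)^2 ds.
Here f(s) = 5*exp(2*s/3)/3, so f(s)^2 = 25*exp(4*s/3)/9. Integrate:
  int_0^t (25*exp(4*s/3)/9) ds = 25*exp(4*t/3)/12 - 25/12.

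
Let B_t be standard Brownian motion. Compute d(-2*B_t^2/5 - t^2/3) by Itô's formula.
d(-2*B_t^2/5 - t^2/3) = (-2*t/3 - 2/5) dt + (-4*B_t/5) dB_t

Itô's formula for f(t, x): d f(t, B_t) = (f_t + (1/2) f_xx) dt + f_x dB_t. Compute partials of f(t, x) = -t^2/3 - 2*x^2/5:
  f_t(t,x)  = -2*t/3
  f_x(t,x)  = -4*x/5
  f_xx(t,x) = -4/5
Assemble drift = f_t + (1/2) f_xx = -2*t/3 - 2/5 and diffusion = f_x = -4*x/5. Substituting x = B_t:
  d(-2*B_t^2/5 - t^2/3) = (-2*t/3 - 2/5) dt + (-4*B_t/5) dB_t.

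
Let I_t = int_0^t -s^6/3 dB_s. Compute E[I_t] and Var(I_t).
E[I_t] = 0; Var(I_t) = t^13/117

The Itô integral of a deterministic integrand f(s) has mean 0 because each increment f(s) * (B_{s+ds} - B_s) has mean 0. By the Itô isometry:
  Var( int_0^t f(s) dB_s ) = E[ (int_0^t f(s) dB_s)^2 ] = int_0^t f(s)^2 ds.
Here f(s) = -s^6/3, so f(s)^2 = s^12/9. Integrate:
  int_0^t (s^12/9) ds = t^13/117.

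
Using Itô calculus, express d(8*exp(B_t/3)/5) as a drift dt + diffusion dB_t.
d(8*exp(B_t/3)/5) = (4*exp(B_t/3)/45) dt + (8*exp(B_t/3)/15) dB_t

Itô's formula for f(B_t) gives d f(B_t) = f'(B_t) dB_t + (1/2) f''(B_t) dt. Compute derivatives of f(x) = 8*exp(x/3)/5:
  f'(x)  = 8*exp(x/3)/15
  f''(x) = 8*exp(x/3)/45
Substitute x = B_t and multiply the f'' term by 1/2:
  drift     = (1/2) * (8*exp(x/3)/45) evaluated at B_t = 4*exp(B_t/3)/45
  diffusion = (8*exp(x/3)/15) evaluated at B_t = 8*exp(B_t/3)/15
Therefore d(8*exp(B_t/3)/5) = (4*exp(B_t/3)/45) dt + (8*exp(B_t/3)/15) dB_t.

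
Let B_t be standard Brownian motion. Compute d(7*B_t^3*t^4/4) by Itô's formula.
d(7*B_t^3*t^4/4) = (7*B_t*t^3*(4*B_t^2 + 3*t)/4) dt + (21*B_t^2*t^4/4) dB_t

Itô's formula for f(t, x): d f(t, B_t) = (f_t + (1/2) f_xx) dt + f_x dB_t. Compute partials of f(t, x) = 7*t^4*x^3/4:
  f_t(t,x)  = 7*t^3*x^3
  f_x(t,x)  = 21*t^4*x^2/4
  f_xx(t,x) = 21*t^4*x/2
Assemble drift = f_t + (1/2) f_xx = 7*t^3*x*(3*t + 4*x^2)/4 and diffusion = f_x = 21*t^4*x^2/4. Substituting x = B_t:
  d(7*B_t^3*t^4/4) = (7*B_t*t^3*(4*B_t^2 + 3*t)/4) dt + (21*B_t^2*t^4/4) dB_t.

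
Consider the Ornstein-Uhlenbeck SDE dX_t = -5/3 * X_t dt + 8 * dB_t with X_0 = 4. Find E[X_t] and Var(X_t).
E[X_t] = 4*exp(-5*t/3); Var(X_t) = 96/5 - 96*exp(-10*t/3)/5

The OU SDE dX = -theta X dt + sigma dB admits the integrating factor exp(theta t): d(exp(theta t) X_t) = sigma exp(theta t) dB_t. Integrating from 0 to t:
  X_t = x_0 * exp(-theta t) + sigma * int_0^t exp(-theta (t-s)) dB_s.
The Itô integral has mean 0 and (by the Itô isometry) variance sigma^2 * int_0^t exp(-2 theta (t - s)) ds = sigma^2 * (1 - exp(-2 theta t)) / (2 theta).
With theta = 5/3, sigma = 8, x_0 = 4:
  E[X_t] = 4 * exp(-5/3 t) = 4*exp(-5*t/3)
  Var(X_t) = (8)^2 * (1 - exp(-2*5/3 t)) / (2 * 5/3) = 96/5 - 96*exp(-10*t/3)/5.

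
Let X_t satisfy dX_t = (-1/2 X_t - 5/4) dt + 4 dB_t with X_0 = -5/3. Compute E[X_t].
E[X_t] = -5/2 + 5*exp(-t/2)/6

Taking expectations and using E[dB_t] = 0, the mean m(t) = E[X_t] satisfies the ODE m'(t) = a m(t) + b with m(0) = x_0. With a = -1/2, b = -5/4, x_0 = -5/3, the solution is
  m(t) = x_0 * exp(a t) + (b/a) * (exp(a t) - 1)
       = (-5/3) * exp((-1/2) t) + ((-5/4)/(-1/2)) * (exp((-1/2) t) - 1)
       = -5/2 + 5*exp(-t/2)/6.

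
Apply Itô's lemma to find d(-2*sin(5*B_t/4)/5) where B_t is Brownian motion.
d(-2*sin(5*B_t/4)/5) = (5*sin(5*B_t/4)/16) dt + (-cos(5*B_t/4)/2) dB_t

Itô's formula for f(B_t) gives d f(B_t) = f'(B_t) dB_t + (1/2) f''(B_t) dt. Compute derivatives of f(x) = -2*sin(5*x/4)/5:
  f'(x)  = -cos(5*x/4)/2
  f''(x) = 5*sin(5*x/4)/8
Substitute x = B_t and multiply the f'' term by 1/2:
  drift     = (1/2) * (5*sin(5*x/4)/8) evaluated at B_t = 5*sin(5*B_t/4)/16
  diffusion = (-cos(5*x/4)/2) evaluated at B_t = -cos(5*B_t/4)/2
Therefore d(-2*sin(5*B_t/4)/5) = (5*sin(5*B_t/4)/16) dt + (-cos(5*B_t/4)/2) dB_t.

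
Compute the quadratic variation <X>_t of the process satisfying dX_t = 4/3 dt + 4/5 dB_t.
<X>_t = 16*t/25

For an Itô process dX_t = a(t) dt + b(t) dB_t, the quadratic variation is <X>_t = int_0^t b(s)^2 ds (the drift term does not contribute). Here b(s) = 4/5, so
  b(s)^2 = 16/25.
Integrating from 0 to t:
  <X>_t = int_0^t (16/25) ds = 16*t/25.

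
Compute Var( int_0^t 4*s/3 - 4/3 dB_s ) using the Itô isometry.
Var = 16*t*(t^2 - 3*t + 3)/27

The Itô integral of a deterministic integrand f(s) has mean 0 because each increment f(s) * (B_{s+ds} - B_s) has mean 0. By the Itô isometry:
  Var( int_0^t f(s) dB_s ) = E[ (int_0^t f(s) dB_s)^2 ] = int_0^t f(s)^2 ds.
Here f(s) = 4*s/3 - 4/3, so f(s)^2 = 16*(s - 1)^2/9. Integrate:
  int_0^t (16*(s - 1)^2/9) ds = 16*t*(t^2 - 3*t + 3)/27.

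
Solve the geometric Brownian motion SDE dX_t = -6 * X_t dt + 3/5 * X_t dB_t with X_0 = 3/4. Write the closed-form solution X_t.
X_t = 3/4 * exp((-309/50) * t + (3/5) * B_t)

For GBM dX = mu X dt + sigma X dB with X_0 = x_0, apply Itô to Y = log X: dY = (mu - sigma^2/2) dt + sigma dB, so Y_t = log(x_0) + (mu - sigma^2/2) t + sigma B_t and hence X_t = x_0 * exp((mu - sigma^2/2) t + sigma B_t).
With mu = -6, sigma = 3/5, x_0 = 3/4, this gives:
  X_t = 3/4 * exp((-309/50) * t + (3/5) * B_t).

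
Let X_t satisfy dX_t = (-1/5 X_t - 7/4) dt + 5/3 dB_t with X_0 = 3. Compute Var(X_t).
Var(X_t) = 125/18 - 125*exp(-2*t/5)/18

The variance V(t) = Var(X_t) satisfies V'(t) = 2 a V(t) + c^2 with V(0) = 0 (drift coefficient is linear in X, diffusion is constant). With a = -1/5, c = 5/3, the solution is
  V(t) = (c^2 / (2 a)) * (exp(2 a t) - 1)
       = ((5/3)^2 / (2*(-1/5))) * (exp((-2/5) t) - 1)
       = 125/18 - 125*exp(-2*t/5)/18.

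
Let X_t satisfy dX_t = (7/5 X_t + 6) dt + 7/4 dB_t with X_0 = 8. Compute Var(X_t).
Var(X_t) = 35*exp(14*t/5)/32 - 35/32

The variance V(t) = Var(X_t) satisfies V'(t) = 2 a V(t) + c^2 with V(0) = 0 (drift coefficient is linear in X, diffusion is constant). With a = 7/5, c = 7/4, the solution is
  V(t) = (c^2 / (2 a)) * (exp(2 a t) - 1)
       = ((7/4)^2 / (2*(7/5))) * (exp((14/5) t) - 1)
       = 35*exp(14*t/5)/32 - 35/32.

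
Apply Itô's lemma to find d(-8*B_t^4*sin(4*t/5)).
d(-8*B_t^4*sin(4*t/5)) = (B_t^2*(-32*B_t^2*cos(4*t/5)/5 - 48*sin(4*t/5))) dt + (-32*B_t^3*sin(4*t/5)) dB_t

Itô's formula for f(t, x): d f(t, B_t) = (f_t + (1/2) f_xx) dt + f_x dB_t. Compute partials of f(t, x) = -8*x^4*sin(4*t/5):
  f_t(t,x)  = -32*x^4*cos(4*t/5)/5
  f_x(t,x)  = -32*x^3*sin(4*t/5)
  f_xx(t,x) = -96*x^2*sin(4*t/5)
Assemble drift = f_t + (1/2) f_xx = x^2*(-32*x^2*cos(4*t/5)/5 - 48*sin(4*t/5)) and diffusion = f_x = -32*x^3*sin(4*t/5). Substituting x = B_t:
  d(-8*B_t^4*sin(4*t/5)) = (B_t^2*(-32*B_t^2*cos(4*t/5)/5 - 48*sin(4*t/5))) dt + (-32*B_t^3*sin(4*t/5)) dB_t.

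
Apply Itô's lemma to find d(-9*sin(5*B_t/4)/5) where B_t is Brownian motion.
d(-9*sin(5*B_t/4)/5) = (45*sin(5*B_t/4)/32) dt + (-9*cos(5*B_t/4)/4) dB_t

Itô's formula for f(B_t) gives d f(B_t) = f'(B_t) dB_t + (1/2) f''(B_t) dt. Compute derivatives of f(x) = -9*sin(5*x/4)/5:
  f'(x)  = -9*cos(5*x/4)/4
  f''(x) = 45*sin(5*x/4)/16
Substitute x = B_t and multiply the f'' term by 1/2:
  drift     = (1/2) * (45*sin(5*x/4)/16) evaluated at B_t = 45*sin(5*B_t/4)/32
  diffusion = (-9*cos(5*x/4)/4) evaluated at B_t = -9*cos(5*B_t/4)/4
Therefore d(-9*sin(5*B_t/4)/5) = (45*sin(5*B_t/4)/32) dt + (-9*cos(5*B_t/4)/4) dB_t.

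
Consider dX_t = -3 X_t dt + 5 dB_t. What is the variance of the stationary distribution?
lim Var(X_t) = 25/6

The OU SDE dX = -theta X dt + sigma dB admits the integrating factor exp(theta t): d(exp(theta t) X_t) = sigma exp(theta t) dB_t. Integrating from 0 to t gives X_t = x_0 * exp(-theta t) + sigma * int_0^t exp(-theta (t-s)) dB_s for any initial x_0. The Itô integral has variance (by the Itô isometry) sigma^2 * int_0^t exp(-2 theta (t - s)) ds = sigma^2 * (1 - exp(-2 theta t)) / (2 theta), independent of x_0.
With theta = 3, sigma = 5:
  Var(X_t) = (5)^2 * (1 - exp(-2*3 t)) / (2 * 3) = 25/6 - 25*exp(-6*t)/6.
As t -> infinity, exp(-2*3 t) -> 0, so the stationary variance is sigma^2 / (2 theta) = 25/6.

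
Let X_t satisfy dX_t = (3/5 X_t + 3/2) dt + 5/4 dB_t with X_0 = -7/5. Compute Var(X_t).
Var(X_t) = 125*exp(6*t/5)/96 - 125/96

The variance V(t) = Var(X_t) satisfies V'(t) = 2 a V(t) + c^2 with V(0) = 0 (drift coefficient is linear in X, diffusion is constant). With a = 3/5, c = 5/4, the solution is
  V(t) = (c^2 / (2 a)) * (exp(2 a t) - 1)
       = ((5/4)^2 / (2*(3/5))) * (exp((6/5) t) - 1)
       = 125*exp(6*t/5)/96 - 125/96.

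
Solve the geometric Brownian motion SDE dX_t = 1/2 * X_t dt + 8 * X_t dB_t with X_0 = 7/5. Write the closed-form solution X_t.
X_t = 7/5 * exp((-63/2) * t + (8) * B_t)

For GBM dX = mu X dt + sigma X dB with X_0 = x_0, apply Itô to Y = log X: dY = (mu - sigma^2/2) dt + sigma dB, so Y_t = log(x_0) + (mu - sigma^2/2) t + sigma B_t and hence X_t = x_0 * exp((mu - sigma^2/2) t + sigma B_t).
With mu = 1/2, sigma = 8, x_0 = 7/5, this gives:
  X_t = 7/5 * exp((-63/2) * t + (8) * B_t).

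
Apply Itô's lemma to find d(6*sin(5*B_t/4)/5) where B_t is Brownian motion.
d(6*sin(5*B_t/4)/5) = (-15*sin(5*B_t/4)/16) dt + (3*cos(5*B_t/4)/2) dB_t

Itô's formula for f(B_t) gives d f(B_t) = f'(B_t) dB_t + (1/2) f''(B_t) dt. Compute derivatives of f(x) = 6*sin(5*x/4)/5:
  f'(x)  = 3*cos(5*x/4)/2
  f''(x) = -15*sin(5*x/4)/8
Substitute x = B_t and multiply the f'' term by 1/2:
  drift     = (1/2) * (-15*sin(5*x/4)/8) evaluated at B_t = -15*sin(5*B_t/4)/16
  diffusion = (3*cos(5*x/4)/2) evaluated at B_t = 3*cos(5*B_t/4)/2
Therefore d(6*sin(5*B_t/4)/5) = (-15*sin(5*B_t/4)/16) dt + (3*cos(5*B_t/4)/2) dB_t.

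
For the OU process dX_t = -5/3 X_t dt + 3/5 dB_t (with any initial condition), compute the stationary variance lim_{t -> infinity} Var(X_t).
lim Var(X_t) = 27/250

The OU SDE dX = -theta X dt + sigma dB admits the integrating factor exp(theta t): d(exp(theta t) X_t) = sigma exp(theta t) dB_t. Integrating from 0 to t gives X_t = x_0 * exp(-theta t) + sigma * int_0^t exp(-theta (t-s)) dB_s for any initial x_0. The Itô integral has variance (by the Itô isometry) sigma^2 * int_0^t exp(-2 theta (t - s)) ds = sigma^2 * (1 - exp(-2 theta t)) / (2 theta), independent of x_0.
With theta = 5/3, sigma = 3/5:
  Var(X_t) = (3/5)^2 * (1 - exp(-2*5/3 t)) / (2 * 5/3) = 27/250 - 27*exp(-10*t/3)/250.
As t -> infinity, exp(-2*5/3 t) -> 0, so the stationary variance is sigma^2 / (2 theta) = 27/250.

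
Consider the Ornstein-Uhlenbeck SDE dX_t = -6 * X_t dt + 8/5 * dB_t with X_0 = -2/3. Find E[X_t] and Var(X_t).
E[X_t] = -2*exp(-6*t)/3; Var(X_t) = 16/75 - 16*exp(-12*t)/75

The OU SDE dX = -theta X dt + sigma dB admits the integrating factor exp(theta t): d(exp(theta t) X_t) = sigma exp(theta t) dB_t. Integrating from 0 to t:
  X_t = x_0 * exp(-theta t) + sigma * int_0^t exp(-theta (t-s)) dB_s.
The Itô integral has mean 0 and (by the Itô isometry) variance sigma^2 * int_0^t exp(-2 theta (t - s)) ds = sigma^2 * (1 - exp(-2 theta t)) / (2 theta).
With theta = 6, sigma = 8/5, x_0 = -2/3:
  E[X_t] = -2/3 * exp(-6 t) = -2*exp(-6*t)/3
  Var(X_t) = (8/5)^2 * (1 - exp(-2*6 t)) / (2 * 6) = 16/75 - 16*exp(-12*t)/75.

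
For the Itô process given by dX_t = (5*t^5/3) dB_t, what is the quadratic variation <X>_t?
<X>_t = 25*t^11/99

For an Itô process dX_t = a(t) dt + b(t) dB_t, the quadratic variation is <X>_t = int_0^t b(s)^2 ds (the drift term does not contribute). Here b(s) = 5*s^5/3, so
  b(s)^2 = 25*s^10/9.
Integrating from 0 to t:
  <X>_t = int_0^t (25*s^10/9) ds = 25*t^11/99.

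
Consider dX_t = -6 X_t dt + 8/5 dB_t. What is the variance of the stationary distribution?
lim Var(X_t) = 16/75

The OU SDE dX = -theta X dt + sigma dB admits the integrating factor exp(theta t): d(exp(theta t) X_t) = sigma exp(theta t) dB_t. Integrating from 0 to t gives X_t = x_0 * exp(-theta t) + sigma * int_0^t exp(-theta (t-s)) dB_s for any initial x_0. The Itô integral has variance (by the Itô isometry) sigma^2 * int_0^t exp(-2 theta (t - s)) ds = sigma^2 * (1 - exp(-2 theta t)) / (2 theta), independent of x_0.
With theta = 6, sigma = 8/5:
  Var(X_t) = (8/5)^2 * (1 - exp(-2*6 t)) / (2 * 6) = 16/75 - 16*exp(-12*t)/75.
As t -> infinity, exp(-2*6 t) -> 0, so the stationary variance is sigma^2 / (2 theta) = 16/75.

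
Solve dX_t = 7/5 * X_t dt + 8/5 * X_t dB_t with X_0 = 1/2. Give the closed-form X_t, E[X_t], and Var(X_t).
X_t = 1/2 * exp((3/25) t + (8/5) B_t); E[X_t] = exp(7*t/5)/2; Var(X_t) = (exp(64*t/25) - 1)*exp(14*t/5)/4

For GBM dX = mu X dt + sigma X dB with X_0 = x_0, apply Itô to Y = log X: dY = (mu - sigma^2/2) dt + sigma dB, so Y_t = log(x_0) + (mu - sigma^2/2) t + sigma B_t and hence X_t = x_0 * exp((mu - sigma^2/2) t + sigma B_t).
With mu = 7/5, sigma = 8/5, x_0 = 1/2, this gives:
  X_t = 1/2 * exp((3/25) * t + (8/5) * B_t).
Since sigma*B_t ~ Normal(0, sigma^2 t), E[exp(sigma*B_t)] = exp(sigma^2 t / 2); so E[X_t] = x_0 * exp((mu - sigma^2/2) t) * exp(sigma^2 t / 2) = x_0 * exp(mu t) = exp(7*t/5)/2.
Var(X_t) = E[X_t^2] - (E[X_t])^2 = x_0^2 * exp(2 mu t) * (exp(sigma^2 t) - 1) = (exp(64*t/25) - 1)*exp(14*t/5)/4.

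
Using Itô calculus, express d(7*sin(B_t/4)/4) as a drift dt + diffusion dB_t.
d(7*sin(B_t/4)/4) = (-7*sin(B_t/4)/128) dt + (7*cos(B_t/4)/16) dB_t

Itô's formula for f(B_t) gives d f(B_t) = f'(B_t) dB_t + (1/2) f''(B_t) dt. Compute derivatives of f(x) = 7*sin(x/4)/4:
  f'(x)  = 7*cos(x/4)/16
  f''(x) = -7*sin(x/4)/64
Substitute x = B_t and multiply the f'' term by 1/2:
  drift     = (1/2) * (-7*sin(x/4)/64) evaluated at B_t = -7*sin(B_t/4)/128
  diffusion = (7*cos(x/4)/16) evaluated at B_t = 7*cos(B_t/4)/16
Therefore d(7*sin(B_t/4)/4) = (-7*sin(B_t/4)/128) dt + (7*cos(B_t/4)/16) dB_t.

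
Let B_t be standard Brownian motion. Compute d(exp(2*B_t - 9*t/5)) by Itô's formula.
d(exp(2*B_t - 9*t/5)) = (exp(2*B_t - 9*t/5)/5) dt + (2*exp(2*B_t - 9*t/5)) dB_t

Itô's formula for f(t, x): d f(t, B_t) = (f_t + (1/2) f_xx) dt + f_x dB_t. Compute partials of f(t, x) = exp(-9*t/5 + 2*x):
  f_t(t,x)  = -9*exp(-9*t/5 + 2*x)/5
  f_x(t,x)  = 2*exp(-9*t/5 + 2*x)
  f_xx(t,x) = 4*exp(-9*t/5 + 2*x)
Assemble drift = f_t + (1/2) f_xx = exp(-9*t/5 + 2*x)/5 and diffusion = f_x = 2*exp(-9*t/5 + 2*x). Substituting x = B_t:
  d(exp(2*B_t - 9*t/5)) = (exp(2*B_t - 9*t/5)/5) dt + (2*exp(2*B_t - 9*t/5)) dB_t.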